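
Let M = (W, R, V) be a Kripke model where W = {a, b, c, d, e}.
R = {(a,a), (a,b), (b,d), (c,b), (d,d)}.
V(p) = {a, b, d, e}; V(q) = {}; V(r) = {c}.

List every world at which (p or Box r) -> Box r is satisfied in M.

Let φ = (p or Box r) -> Box r. Evaluate φ at each world:
  a (successors {a, b}): φ is false.
  b (successors {d}): φ is false.
  c (successors {b}): φ is true.
  d (successors {d}): φ is false.
  e (successors ∅): φ is true.
For instance, at b:
  At b: p or Box r is true, Box r is false, so (p or Box r) -> Box r is false.
    At b: p is true, Box r is false, so p or Box r is true.
      At b: Box r requires r at every successor {d}.
        r fails at d, so Box r is false at b.
    At b: Box r requires r at every successor {d}.
      r fails at d, so Box r is false at b.
Satisfying worlds: {c, e}

c, e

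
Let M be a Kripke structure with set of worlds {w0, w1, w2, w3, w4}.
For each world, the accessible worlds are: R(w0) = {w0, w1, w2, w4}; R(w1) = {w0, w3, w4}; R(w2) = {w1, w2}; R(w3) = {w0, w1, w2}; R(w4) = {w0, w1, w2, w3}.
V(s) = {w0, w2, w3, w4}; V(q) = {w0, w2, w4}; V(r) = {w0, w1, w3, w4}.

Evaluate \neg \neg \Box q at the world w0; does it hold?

No

At w0: \neg \Box q is true, so \neg \neg \Box q is false.
  At w0: \Box q is false, so \neg \Box q is true.
    At w0: \Box q requires q at every successor {w0, w1, w2, w4}.
      q fails at w1, so \Box q is false at w0.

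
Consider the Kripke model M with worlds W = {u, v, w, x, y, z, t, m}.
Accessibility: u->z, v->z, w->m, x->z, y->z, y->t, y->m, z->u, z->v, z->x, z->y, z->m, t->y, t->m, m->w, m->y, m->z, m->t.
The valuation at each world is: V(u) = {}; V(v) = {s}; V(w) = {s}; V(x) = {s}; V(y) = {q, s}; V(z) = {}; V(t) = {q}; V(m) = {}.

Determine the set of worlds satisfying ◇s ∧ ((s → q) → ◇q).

Recall that ◇ψ holds at a world iff ψ holds at some accessible world.
Let φ = ◇s ∧ ((s → q) → ◇q). Evaluate φ at each world:
  u (successors {z}): φ is false.
  v (successors {z}): φ is false.
  w (successors {m}): φ is false.
  x (successors {z}): φ is false.
  y (successors {z, t, m}): φ is false.
  z (successors {u, v, x, y, m}): φ is true.
  t (successors {y, m}): φ is true.
  m (successors {w, y, z, t}): φ is true.
For instance, at w:
  At w: ◇s is false, (s → q) → ◇q is true, so ◇s ∧ ((s → q) → ◇q) is false.
    At w: ◇s requires s at some successor in {m}.
      At m: s is false.
    So ◇s is false at w.
    At w: s → q is false, ◇q is false, so (s → q) → ◇q is true.
      At w: ◇q requires q at some successor in {m}.
        At m: q is false.
      So ◇q is false at w.
Satisfying worlds: {z, t, m}

z, t, m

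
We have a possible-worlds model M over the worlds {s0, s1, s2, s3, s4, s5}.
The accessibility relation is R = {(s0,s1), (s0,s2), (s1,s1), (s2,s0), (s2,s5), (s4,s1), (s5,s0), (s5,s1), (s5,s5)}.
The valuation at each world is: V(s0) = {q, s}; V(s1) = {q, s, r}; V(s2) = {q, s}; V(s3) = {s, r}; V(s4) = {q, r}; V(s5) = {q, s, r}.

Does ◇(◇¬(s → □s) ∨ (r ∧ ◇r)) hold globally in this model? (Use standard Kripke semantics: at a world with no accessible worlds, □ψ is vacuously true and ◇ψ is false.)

No

Let φ = ◇(◇¬(s → □s) ∨ (r ∧ ◇r)). Evaluate φ at each world:
  s0 (successors {s1, s2}): φ is true.
  s1 (successors {s1}): φ is true.
  s2 (successors {s0, s5}): φ is true.
  s3 (successors ∅): φ is false.
  s4 (successors {s1}): φ is true.
  s5 (successors {s0, s1, s5}): φ is true.
Detail at s3 (counterexample):
  At s3: no accessible worlds, so ◇(◇¬(s → □s) ∨ (r ∧ ◇r)) is false.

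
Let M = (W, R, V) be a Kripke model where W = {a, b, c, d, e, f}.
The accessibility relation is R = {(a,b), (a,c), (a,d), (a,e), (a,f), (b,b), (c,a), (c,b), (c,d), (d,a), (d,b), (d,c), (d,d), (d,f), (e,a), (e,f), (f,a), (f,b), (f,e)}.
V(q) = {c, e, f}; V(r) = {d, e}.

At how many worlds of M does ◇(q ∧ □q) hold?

0

Recall that □ψ holds at a world iff ψ holds at every accessible world, and ◇ψ holds iff ψ holds at some accessible world.
Let φ = ◇(q ∧ □q). Evaluate φ at each world:
  a (successors {b, c, d, e, f}): φ is false.
  b (successors {b}): φ is false.
  c (successors {a, b, d}): φ is false.
  d (successors {a, b, c, d, f}): φ is false.
  e (successors {a, f}): φ is false.
  f (successors {a, b, e}): φ is false.
For instance, at a:
  At a: ◇(q ∧ □q) requires q ∧ □q at some successor in {b, c, d, e, f}.
    At b: q ∧ □q is false.
    At c: q ∧ □q is false.
    At d: q ∧ □q is false.
    At e: q ∧ □q is false.
    At f: q ∧ □q is false.
  So ◇(q ∧ □q) is false at a.
Satisfying worlds: none.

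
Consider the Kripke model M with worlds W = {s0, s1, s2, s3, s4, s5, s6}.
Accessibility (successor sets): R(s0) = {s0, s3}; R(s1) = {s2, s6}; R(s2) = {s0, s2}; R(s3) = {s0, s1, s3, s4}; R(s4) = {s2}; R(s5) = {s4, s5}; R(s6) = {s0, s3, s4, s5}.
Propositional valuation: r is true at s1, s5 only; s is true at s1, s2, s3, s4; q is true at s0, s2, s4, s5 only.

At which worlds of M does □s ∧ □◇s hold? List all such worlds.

Let φ = □s ∧ □◇s. Evaluate φ at each world:
  s0 (successors {s0, s3}): φ is false.
  s1 (successors {s2, s6}): φ is false.
  s2 (successors {s0, s2}): φ is false.
  s3 (successors {s0, s1, s3, s4}): φ is false.
  s4 (successors {s2}): φ is true.
  s5 (successors {s4, s5}): φ is false.
  s6 (successors {s0, s3, s4, s5}): φ is false.
For instance, at s5:
  At s5: □s is false, □◇s is true, so □s ∧ □◇s is false.
    At s5: □s requires s at every successor {s4, s5}.
      s fails at s5, so □s is false at s5.
    At s5: □◇s requires ◇s at every successor {s4, s5}.
      At s4: ◇s is true.
      At s5: ◇s is true.
    So □◇s is true at s5.
Satisfying worlds: {s4}

s4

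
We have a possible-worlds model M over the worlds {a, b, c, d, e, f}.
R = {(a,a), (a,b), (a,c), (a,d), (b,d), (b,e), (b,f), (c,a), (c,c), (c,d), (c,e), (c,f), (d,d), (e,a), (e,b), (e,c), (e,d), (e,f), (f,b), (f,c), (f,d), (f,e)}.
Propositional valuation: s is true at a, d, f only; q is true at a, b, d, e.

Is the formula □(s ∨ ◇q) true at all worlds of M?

Let φ = □(s ∨ ◇q). Evaluate φ at each world:
  a (successors {a, b, c, d}): φ is true.
  b (successors {d, e, f}): φ is true.
  c (successors {a, c, d, e, f}): φ is true.
  d (successors {d}): φ is true.
  e (successors {a, b, c, d, f}): φ is true.
  f (successors {b, c, d, e}): φ is true.
For instance, at d:
  At d: □(s ∨ ◇q) requires s ∨ ◇q at every successor {d}.
      At d: s is true, ◇q is true, so s ∨ ◇q is true.
  So □(s ∨ ◇q) is true at d.

Yes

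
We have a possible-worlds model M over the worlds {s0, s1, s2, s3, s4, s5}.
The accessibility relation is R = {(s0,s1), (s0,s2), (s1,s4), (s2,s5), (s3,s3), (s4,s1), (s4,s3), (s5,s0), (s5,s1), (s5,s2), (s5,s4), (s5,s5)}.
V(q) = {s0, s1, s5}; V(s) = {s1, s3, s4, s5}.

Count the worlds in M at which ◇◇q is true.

Let φ = ◇◇q. Evaluate φ at each world:
  s0 (successors {s1, s2}): φ is true.
  s1 (successors {s4}): φ is true.
  s2 (successors {s5}): φ is true.
  s3 (successors {s3}): φ is false.
  s4 (successors {s1, s3}): φ is false.
  s5 (successors {s0, s1, s2, s4, s5}): φ is true.
For instance, at s3:
  At s3: ◇◇q requires ◇q at some successor in {s3}.
    At s3: ◇q is false.
  So ◇◇q is false at s3.
Satisfying worlds: {s0, s1, s2, s5}

4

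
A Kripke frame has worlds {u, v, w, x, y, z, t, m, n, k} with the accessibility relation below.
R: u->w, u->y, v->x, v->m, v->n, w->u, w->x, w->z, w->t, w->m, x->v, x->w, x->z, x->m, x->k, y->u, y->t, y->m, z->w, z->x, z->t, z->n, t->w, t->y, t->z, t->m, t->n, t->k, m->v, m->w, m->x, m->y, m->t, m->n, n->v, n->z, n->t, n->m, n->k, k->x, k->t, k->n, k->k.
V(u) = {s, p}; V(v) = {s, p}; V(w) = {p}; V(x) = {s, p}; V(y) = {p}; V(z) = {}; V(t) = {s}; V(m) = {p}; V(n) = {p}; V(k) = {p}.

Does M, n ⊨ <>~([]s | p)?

At n: <>~([]s | p) requires ~([]s | p) at some successor in {v, z, t, m, k}.
  ~([]s | p) holds at z, so <>~([]s | p) is true at n.
    At z: []s | p is false, so ~([]s | p) is true.
      At z: []s is false, p is false, so []s | p is false.

Yes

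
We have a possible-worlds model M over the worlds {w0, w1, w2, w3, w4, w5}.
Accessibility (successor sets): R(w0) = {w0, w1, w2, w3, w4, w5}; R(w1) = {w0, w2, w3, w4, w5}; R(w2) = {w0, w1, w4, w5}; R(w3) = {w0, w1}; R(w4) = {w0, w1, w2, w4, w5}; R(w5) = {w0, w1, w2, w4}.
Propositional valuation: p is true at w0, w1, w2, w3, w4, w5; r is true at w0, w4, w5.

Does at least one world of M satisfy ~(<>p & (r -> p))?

Let φ = ~(<>p & (r -> p)). Evaluate φ at each world:
  w0 (successors {w0, w1, w2, w3, w4, w5}): φ is false.
  w1 (successors {w0, w2, w3, w4, w5}): φ is false.
  w2 (successors {w0, w1, w4, w5}): φ is false.
  w3 (successors {w0, w1}): φ is false.
  w4 (successors {w0, w1, w2, w4, w5}): φ is false.
  w5 (successors {w0, w1, w2, w4}): φ is false.
For instance, at w2:
  At w2: <>p & (r -> p) is true, so ~(<>p & (r -> p)) is false.
    At w2: <>p is true, r -> p is true, so <>p & (r -> p) is true.
      At w2: <>p requires p at some successor in {w0, w1, w4, w5}.
        p holds at w0, so <>p is true at w2.

No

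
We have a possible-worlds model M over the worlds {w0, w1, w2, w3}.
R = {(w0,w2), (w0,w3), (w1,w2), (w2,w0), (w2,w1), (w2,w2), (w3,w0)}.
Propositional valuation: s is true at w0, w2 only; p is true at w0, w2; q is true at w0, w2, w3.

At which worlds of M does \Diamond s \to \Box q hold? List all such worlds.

w0, w1, w3

Let φ = \Diamond s \to \Box q. Evaluate φ at each world:
  w0 (successors {w2, w3}): φ is true.
  w1 (successors {w2}): φ is true.
  w2 (successors {w0, w1, w2}): φ is false.
  w3 (successors {w0}): φ is true.
For instance, at w0:
  At w0: \Diamond s is true, \Box q is true, so \Diamond s \to \Box q is true.
    At w0: \Diamond s requires s at some successor in {w2, w3}.
      s holds at w2, so \Diamond s is true at w0.
    At w0: \Box q requires q at every successor {w2, w3}.
      At w2: q is true.
      At w3: q is true.
    So \Box q is true at w0.
Satisfying worlds: {w0, w1, w3}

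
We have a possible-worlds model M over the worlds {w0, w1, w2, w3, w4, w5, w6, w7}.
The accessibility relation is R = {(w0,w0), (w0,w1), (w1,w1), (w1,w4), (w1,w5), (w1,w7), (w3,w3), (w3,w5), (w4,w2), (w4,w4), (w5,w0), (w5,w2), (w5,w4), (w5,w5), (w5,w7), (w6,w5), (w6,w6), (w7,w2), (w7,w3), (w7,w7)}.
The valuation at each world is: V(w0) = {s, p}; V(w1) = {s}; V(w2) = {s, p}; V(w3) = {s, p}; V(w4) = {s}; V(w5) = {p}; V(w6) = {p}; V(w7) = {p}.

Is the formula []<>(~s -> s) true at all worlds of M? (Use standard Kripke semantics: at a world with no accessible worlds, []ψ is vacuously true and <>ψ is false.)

No

Let φ = []<>(~s -> s). Evaluate φ at each world:
  w0 (successors {w0, w1}): φ is true.
  w1 (successors {w1, w4, w5, w7}): φ is true.
  w2 (successors ∅): φ is true.
  w3 (successors {w3, w5}): φ is true.
  w4 (successors {w2, w4}): φ is false.
  w5 (successors {w0, w2, w4, w5, w7}): φ is false.
  w6 (successors {w5, w6}): φ is false.
  w7 (successors {w2, w3, w7}): φ is false.
Detail at w4 (counterexample):
  At w4: []<>(~s -> s) requires <>(~s -> s) at every successor {w2, w4}.
    <>(~s -> s) fails at w2, so []<>(~s -> s) is false at w4.
      At w2: no accessible worlds, so <>(~s -> s) is false.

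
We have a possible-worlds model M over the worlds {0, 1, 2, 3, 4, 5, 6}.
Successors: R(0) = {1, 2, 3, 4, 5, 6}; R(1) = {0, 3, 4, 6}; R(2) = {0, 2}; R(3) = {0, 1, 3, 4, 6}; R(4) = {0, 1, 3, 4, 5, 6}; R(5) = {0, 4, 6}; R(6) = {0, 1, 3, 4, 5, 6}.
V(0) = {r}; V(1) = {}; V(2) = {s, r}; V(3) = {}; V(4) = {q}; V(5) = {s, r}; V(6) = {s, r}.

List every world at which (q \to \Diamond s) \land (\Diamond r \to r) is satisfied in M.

0, 2, 5, 6

Let φ = (q \to \Diamond s) \land (\Diamond r \to r). Evaluate φ at each world:
  0 (successors {1, 2, 3, 4, 5, 6}): φ is true.
  1 (successors {0, 3, 4, 6}): φ is false.
  2 (successors {0, 2}): φ is true.
  3 (successors {0, 1, 3, 4, 6}): φ is false.
  4 (successors {0, 1, 3, 4, 5, 6}): φ is false.
  5 (successors {0, 4, 6}): φ is true.
  6 (successors {0, 1, 3, 4, 5, 6}): φ is true.
For instance, at 2:
  At 2: q \to \Diamond s is true, \Diamond r \to r is true, so (q \to \Diamond s) \land (\Diamond r \to r) is true.
    At 2: q is false, \Diamond s is true, so q \to \Diamond s is true.
      At 2: \Diamond s requires s at some successor in {0, 2}.
        s holds at 2, so \Diamond s is true at 2.
    At 2: \Diamond r is true, r is true, so \Diamond r \to r is true.
      At 2: \Diamond r requires r at some successor in {0, 2}.
        r holds at 0, so \Diamond r is true at 2.
Satisfying worlds: {0, 2, 5, 6}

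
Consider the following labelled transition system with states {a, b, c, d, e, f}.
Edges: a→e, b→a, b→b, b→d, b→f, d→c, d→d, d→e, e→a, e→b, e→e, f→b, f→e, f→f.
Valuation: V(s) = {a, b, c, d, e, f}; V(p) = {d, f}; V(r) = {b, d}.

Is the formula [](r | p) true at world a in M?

Recall that []ψ holds at a world iff ψ holds at every accessible world, and <>ψ holds iff ψ holds at some accessible world.
At a: [](r | p) requires r | p at every successor {e}.
  r | p fails at e, so [](r | p) is false at a.

No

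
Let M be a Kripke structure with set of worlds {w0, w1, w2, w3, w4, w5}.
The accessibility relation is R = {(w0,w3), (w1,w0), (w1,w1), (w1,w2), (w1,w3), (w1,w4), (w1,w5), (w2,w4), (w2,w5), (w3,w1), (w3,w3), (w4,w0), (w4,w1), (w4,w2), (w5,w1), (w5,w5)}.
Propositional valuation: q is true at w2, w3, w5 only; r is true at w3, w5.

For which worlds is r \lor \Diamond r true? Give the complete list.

Let φ = r \lor \Diamond r. Evaluate φ at each world:
  w0 (successors {w3}): φ is true.
  w1 (successors {w0, w1, w2, w3, w4, w5}): φ is true.
  w2 (successors {w4, w5}): φ is true.
  w3 (successors {w1, w3}): φ is true.
  w4 (successors {w0, w1, w2}): φ is false.
  w5 (successors {w1, w5}): φ is true.
For instance, at w3:
  At w3: r is true, \Diamond r is true, so r \lor \Diamond r is true.
    At w3: \Diamond r requires r at some successor in {w1, w3}.
      r holds at w3, so \Diamond r is true at w3.
Satisfying worlds: {w0, w1, w2, w3, w5}

w0, w1, w2, w3, w5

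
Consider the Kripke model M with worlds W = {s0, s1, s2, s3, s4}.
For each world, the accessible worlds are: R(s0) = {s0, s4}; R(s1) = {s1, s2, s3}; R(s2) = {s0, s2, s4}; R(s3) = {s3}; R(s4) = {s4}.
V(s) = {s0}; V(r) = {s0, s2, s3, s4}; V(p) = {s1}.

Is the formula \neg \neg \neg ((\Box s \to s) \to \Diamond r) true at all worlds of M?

Let φ = \neg \neg \neg ((\Box s \to s) \to \Diamond r). Evaluate φ at each world:
  s0 (successors {s0, s4}): φ is false.
  s1 (successors {s1, s2, s3}): φ is false.
  s2 (successors {s0, s2, s4}): φ is false.
  s3 (successors {s3}): φ is false.
  s4 (successors {s4}): φ is false.
Detail at s0 (counterexample):
  At s0: \neg \neg ((\Box s \to s) \to \Diamond r) is true, so \neg \neg \neg ((\Box s \to s) \to \Diamond r) is false.
    At s0: \neg ((\Box s \to s) \to \Diamond r) is false, so \neg \neg ((\Box s \to s) \to \Diamond r) is true.
      At s0: (\Box s \to s) \to \Diamond r is true, so \neg ((\Box s \to s) \to \Diamond r) is false.

No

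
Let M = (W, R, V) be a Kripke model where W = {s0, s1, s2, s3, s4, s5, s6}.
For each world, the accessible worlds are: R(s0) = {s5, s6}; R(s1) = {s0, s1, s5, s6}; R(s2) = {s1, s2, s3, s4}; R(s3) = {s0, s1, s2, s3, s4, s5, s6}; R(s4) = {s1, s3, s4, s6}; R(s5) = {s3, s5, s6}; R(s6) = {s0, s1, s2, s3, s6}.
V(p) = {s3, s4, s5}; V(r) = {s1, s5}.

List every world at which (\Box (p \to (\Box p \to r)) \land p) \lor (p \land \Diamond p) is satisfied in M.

s3, s4, s5

Recall that \Box ψ holds at a world iff ψ holds at every accessible world, and \Diamond ψ holds iff ψ holds at some accessible world.
Let φ = (\Box (p \to (\Box p \to r)) \land p) \lor (p \land \Diamond p). Evaluate φ at each world:
  s0 (successors {s5, s6}): φ is false.
  s1 (successors {s0, s1, s5, s6}): φ is false.
  s2 (successors {s1, s2, s3, s4}): φ is false.
  s3 (successors {s0, s1, s2, s3, s4, s5, s6}): φ is true.
  s4 (successors {s1, s3, s4, s6}): φ is true.
  s5 (successors {s3, s5, s6}): φ is true.
  s6 (successors {s0, s1, s2, s3, s6}): φ is false.
For instance, at s0:
  At s0: \Box (p \to (\Box p \to r)) \land p is false, p \land \Diamond p is false, so (\Box (p \to (\Box p \to r)) \land p) \lor (p \land \Diamond p) is false.
    At s0: \Box (p \to (\Box p \to r)) is true, p is false, so \Box (p \to (\Box p \to r)) \land p is false.
      At s0: \Box (p \to (\Box p \to r)) requires p \to (\Box p \to r) at every successor {s5, s6}.
        At s5: p \to (\Box p \to r) is true.
        At s6: p \to (\Box p \to r) is true.
      So \Box (p \to (\Box p \to r)) is true at s0.
    At s0: p is false, \Diamond p is true, so p \land \Diamond p is false.
      At s0: \Diamond p requires p at some successor in {s5, s6}.
        p holds at s5, so \Diamond p is true at s0.
Satisfying worlds: {s3, s4, s5}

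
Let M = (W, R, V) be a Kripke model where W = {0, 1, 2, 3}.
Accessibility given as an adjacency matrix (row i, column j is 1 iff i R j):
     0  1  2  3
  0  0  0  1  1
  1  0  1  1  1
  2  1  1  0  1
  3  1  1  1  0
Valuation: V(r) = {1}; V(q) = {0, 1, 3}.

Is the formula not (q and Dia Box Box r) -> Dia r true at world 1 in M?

Yes

At 1: not (q and Dia Box Box r) is true, Dia r is true, so not (q and Dia Box Box r) -> Dia r is true.
  At 1: q and Dia Box Box r is false, so not (q and Dia Box Box r) is true.
    At 1: q is true, Dia Box Box r is false, so q and Dia Box Box r is false.
      At 1: Dia Box Box r requires Box Box r at some successor in {1, 2, 3}.
        At 1: Box Box r is false.
        At 2: Box Box r is false.
        At 3: Box Box r is false.
      So Dia Box Box r is false at 1.
  At 1: Dia r requires r at some successor in {1, 2, 3}.
    r holds at 1, so Dia r is true at 1.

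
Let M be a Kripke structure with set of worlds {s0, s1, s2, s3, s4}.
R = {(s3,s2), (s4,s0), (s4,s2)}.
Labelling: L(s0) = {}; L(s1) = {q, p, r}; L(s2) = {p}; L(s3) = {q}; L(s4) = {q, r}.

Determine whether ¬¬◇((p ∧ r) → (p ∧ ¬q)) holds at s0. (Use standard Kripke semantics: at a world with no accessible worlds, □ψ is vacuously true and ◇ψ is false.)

Recall that ◇ψ holds at a world iff ψ holds at some accessible world.
At s0: ¬◇((p ∧ r) → (p ∧ ¬q)) is true, so ¬¬◇((p ∧ r) → (p ∧ ¬q)) is false.
  At s0: ◇((p ∧ r) → (p ∧ ¬q)) is false, so ¬◇((p ∧ r) → (p ∧ ¬q)) is true.
    At s0: no accessible worlds, so ◇((p ∧ r) → (p ∧ ¬q)) is false.

No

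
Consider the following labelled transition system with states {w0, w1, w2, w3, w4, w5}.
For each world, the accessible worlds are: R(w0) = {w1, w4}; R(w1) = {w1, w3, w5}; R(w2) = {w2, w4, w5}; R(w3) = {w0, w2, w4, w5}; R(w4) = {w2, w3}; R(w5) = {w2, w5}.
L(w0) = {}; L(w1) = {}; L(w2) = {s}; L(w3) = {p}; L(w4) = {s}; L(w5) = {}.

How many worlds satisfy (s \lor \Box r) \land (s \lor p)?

Let φ = (s \lor \Box r) \land (s \lor p). Evaluate φ at each world:
  w0 (successors {w1, w4}): φ is false.
  w1 (successors {w1, w3, w5}): φ is false.
  w2 (successors {w2, w4, w5}): φ is true.
  w3 (successors {w0, w2, w4, w5}): φ is false.
  w4 (successors {w2, w3}): φ is true.
  w5 (successors {w2, w5}): φ is false.
For instance, at w5:
  At w5: s \lor \Box r is false, s \lor p is false, so (s \lor \Box r) \land (s \lor p) is false.
    At w5: s is false, \Box r is false, so s \lor \Box r is false.
      At w5: \Box r requires r at every successor {w2, w5}.
        r fails at w2, so \Box r is false at w5.
Satisfying worlds: {w2, w4}

2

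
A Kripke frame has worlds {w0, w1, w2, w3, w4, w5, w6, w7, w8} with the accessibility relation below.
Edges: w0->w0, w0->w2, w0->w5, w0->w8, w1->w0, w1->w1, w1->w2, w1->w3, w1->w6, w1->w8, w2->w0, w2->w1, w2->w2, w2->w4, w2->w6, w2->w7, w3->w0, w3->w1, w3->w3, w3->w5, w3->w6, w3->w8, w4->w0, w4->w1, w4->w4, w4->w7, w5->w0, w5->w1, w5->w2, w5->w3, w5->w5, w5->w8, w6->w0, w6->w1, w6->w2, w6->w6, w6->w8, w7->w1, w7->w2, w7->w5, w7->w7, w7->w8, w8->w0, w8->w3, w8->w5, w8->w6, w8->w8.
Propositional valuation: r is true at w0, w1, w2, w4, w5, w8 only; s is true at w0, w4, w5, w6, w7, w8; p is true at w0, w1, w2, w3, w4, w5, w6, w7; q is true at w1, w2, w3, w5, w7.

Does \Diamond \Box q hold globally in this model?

Let φ = \Diamond \Box q. Evaluate φ at each world:
  w0 (successors {w0, w2, w5, w8}): φ is false.
  w1 (successors {w0, w1, w2, w3, w6, w8}): φ is false.
  w2 (successors {w0, w1, w2, w4, w6, w7}): φ is false.
  w3 (successors {w0, w1, w3, w5, w6, w8}): φ is false.
  w4 (successors {w0, w1, w4, w7}): φ is false.
  w5 (successors {w0, w1, w2, w3, w5, w8}): φ is false.
  w6 (successors {w0, w1, w2, w6, w8}): φ is false.
  w7 (successors {w1, w2, w5, w7, w8}): φ is false.
  w8 (successors {w0, w3, w5, w6, w8}): φ is false.
Detail at w0 (counterexample):
  At w0: \Diamond \Box q requires \Box q at some successor in {w0, w2, w5, w8}.
    At w0: \Box q is false.
    At w2: \Box q is false.
    At w5: \Box q is false.
    At w8: \Box q is false.
  So \Diamond \Box q is false at w0.

No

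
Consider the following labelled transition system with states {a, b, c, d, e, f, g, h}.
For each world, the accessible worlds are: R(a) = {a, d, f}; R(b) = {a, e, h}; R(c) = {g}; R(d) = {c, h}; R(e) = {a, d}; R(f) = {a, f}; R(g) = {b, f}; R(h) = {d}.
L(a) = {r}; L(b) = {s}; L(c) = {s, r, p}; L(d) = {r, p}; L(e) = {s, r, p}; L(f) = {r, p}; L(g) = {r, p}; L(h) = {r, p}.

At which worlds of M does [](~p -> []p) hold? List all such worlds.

c, d, h

Recall that []ψ holds at a world iff ψ holds at every accessible world, and <>ψ holds iff ψ holds at some accessible world.
Let φ = [](~p -> []p). Evaluate φ at each world:
  a (successors {a, d, f}): φ is false.
  b (successors {a, e, h}): φ is false.
  c (successors {g}): φ is true.
  d (successors {c, h}): φ is true.
  e (successors {a, d}): φ is false.
  f (successors {a, f}): φ is false.
  g (successors {b, f}): φ is false.
  h (successors {d}): φ is true.
For instance, at g:
  At g: [](~p -> []p) requires ~p -> []p at every successor {b, f}.
    ~p -> []p fails at b, so [](~p -> []p) is false at g.
      At b: ~p is true, []p is false, so ~p -> []p is false.
Satisfying worlds: {c, d, h}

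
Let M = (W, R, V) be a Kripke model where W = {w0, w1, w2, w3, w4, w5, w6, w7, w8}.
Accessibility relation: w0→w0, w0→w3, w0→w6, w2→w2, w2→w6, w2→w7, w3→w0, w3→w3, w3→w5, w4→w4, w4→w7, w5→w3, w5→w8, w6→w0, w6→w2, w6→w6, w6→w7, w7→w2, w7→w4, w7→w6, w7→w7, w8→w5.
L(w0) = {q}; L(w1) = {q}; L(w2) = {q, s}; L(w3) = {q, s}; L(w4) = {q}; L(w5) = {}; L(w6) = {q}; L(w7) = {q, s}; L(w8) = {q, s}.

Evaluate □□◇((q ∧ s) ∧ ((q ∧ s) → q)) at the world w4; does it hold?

Yes

At w4: □□◇((q ∧ s) ∧ ((q ∧ s) → q)) requires □◇((q ∧ s) ∧ ((q ∧ s) → q)) at every successor {w4, w7}.
    At w4: □◇((q ∧ s) ∧ ((q ∧ s) → q)) requires ◇((q ∧ s) ∧ ((q ∧ s) → q)) at every successor {w4, w7}.
      At w4: ◇((q ∧ s) ∧ ((q ∧ s) → q)) is true.
      At w7: ◇((q ∧ s) ∧ ((q ∧ s) → q)) is true.
    So □◇((q ∧ s) ∧ ((q ∧ s) → q)) is true at w4.
    At w7: □◇((q ∧ s) ∧ ((q ∧ s) → q)) requires ◇((q ∧ s) ∧ ((q ∧ s) → q)) at every successor {w2, w4, w6, w7}.
      At w2: ◇((q ∧ s) ∧ ((q ∧ s) → q)) is true.
      At w4: ◇((q ∧ s) ∧ ((q ∧ s) → q)) is true.
      At w6: ◇((q ∧ s) ∧ ((q ∧ s) → q)) is true.
      At w7: ◇((q ∧ s) ∧ ((q ∧ s) → q)) is true.
    So □◇((q ∧ s) ∧ ((q ∧ s) → q)) is true at w7.
So □□◇((q ∧ s) ∧ ((q ∧ s) → q)) is true at w4.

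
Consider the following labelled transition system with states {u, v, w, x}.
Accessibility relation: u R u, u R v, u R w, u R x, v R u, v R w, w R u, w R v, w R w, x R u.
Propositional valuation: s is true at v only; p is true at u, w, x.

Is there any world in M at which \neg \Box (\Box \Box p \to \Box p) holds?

Let φ = \neg \Box (\Box \Box p \to \Box p). Evaluate φ at each world:
  u (successors {u, v, w, x}): φ is false.
  v (successors {u, w}): φ is false.
  w (successors {u, v, w}): φ is false.
  x (successors {u}): φ is false.
For instance, at w:
  At w: \Box (\Box \Box p \to \Box p) is true, so \neg \Box (\Box \Box p \to \Box p) is false.
    At w: \Box (\Box \Box p \to \Box p) requires \Box \Box p \to \Box p at every successor {u, v, w}.
      At u: \Box \Box p \to \Box p is true.
      At v: \Box \Box p \to \Box p is true.
      At w: \Box \Box p \to \Box p is true.
    So \Box (\Box \Box p \to \Box p) is true at w.

No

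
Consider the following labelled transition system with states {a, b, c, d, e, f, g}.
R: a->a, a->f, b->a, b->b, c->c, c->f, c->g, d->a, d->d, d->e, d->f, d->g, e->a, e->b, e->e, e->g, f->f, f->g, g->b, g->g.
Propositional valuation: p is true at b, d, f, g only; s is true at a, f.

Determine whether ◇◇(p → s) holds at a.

At a: ◇◇(p → s) requires ◇(p → s) at some successor in {a, f}.
  ◇(p → s) holds at a, so ◇◇(p → s) is true at a.
    At a: ◇(p → s) requires p → s at some successor in {a, f}.
      p → s holds at a, so ◇(p → s) is true at a.

Yes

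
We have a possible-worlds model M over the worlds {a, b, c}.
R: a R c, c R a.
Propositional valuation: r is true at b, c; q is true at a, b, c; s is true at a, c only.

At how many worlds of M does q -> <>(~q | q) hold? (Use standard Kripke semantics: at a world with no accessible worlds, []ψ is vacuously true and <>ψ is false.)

Let φ = q -> <>(~q | q). Evaluate φ at each world:
  a (successors {c}): φ is true.
  b (successors ∅): φ is false.
  c (successors {a}): φ is true.
For instance, at a:
  At a: q is true, <>(~q | q) is true, so q -> <>(~q | q) is true.
    At a: <>(~q | q) requires ~q | q at some successor in {c}.
      ~q | q holds at c, so <>(~q | q) is true at a.
Satisfying worlds: {a, c}

2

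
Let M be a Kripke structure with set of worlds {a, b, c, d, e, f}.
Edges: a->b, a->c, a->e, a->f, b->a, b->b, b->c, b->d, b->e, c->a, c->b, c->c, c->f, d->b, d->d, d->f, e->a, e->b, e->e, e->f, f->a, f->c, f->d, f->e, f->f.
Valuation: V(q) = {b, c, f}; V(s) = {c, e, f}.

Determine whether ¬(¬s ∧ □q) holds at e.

Yes

At e: ¬s ∧ □q is false, so ¬(¬s ∧ □q) is true.
  At e: ¬s is false, □q is false, so ¬s ∧ □q is false.
    At e: □q requires q at every successor {a, b, e, f}.
      q fails at a, so □q is false at e.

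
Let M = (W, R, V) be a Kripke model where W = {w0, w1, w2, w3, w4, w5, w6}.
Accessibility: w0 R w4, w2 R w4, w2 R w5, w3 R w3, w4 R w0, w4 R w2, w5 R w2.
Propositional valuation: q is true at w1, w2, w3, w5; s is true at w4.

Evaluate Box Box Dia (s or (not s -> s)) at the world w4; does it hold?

No

At w4: Box Box Dia (s or (not s -> s)) requires Box Dia (s or (not s -> s)) at every successor {w0, w2}.
  Box Dia (s or (not s -> s)) fails at w0, so Box Box Dia (s or (not s -> s)) is false at w4.
    At w0: Box Dia (s or (not s -> s)) requires Dia (s or (not s -> s)) at every successor {w4}.
      Dia (s or (not s -> s)) fails at w4, so Box Dia (s or (not s -> s)) is false at w0.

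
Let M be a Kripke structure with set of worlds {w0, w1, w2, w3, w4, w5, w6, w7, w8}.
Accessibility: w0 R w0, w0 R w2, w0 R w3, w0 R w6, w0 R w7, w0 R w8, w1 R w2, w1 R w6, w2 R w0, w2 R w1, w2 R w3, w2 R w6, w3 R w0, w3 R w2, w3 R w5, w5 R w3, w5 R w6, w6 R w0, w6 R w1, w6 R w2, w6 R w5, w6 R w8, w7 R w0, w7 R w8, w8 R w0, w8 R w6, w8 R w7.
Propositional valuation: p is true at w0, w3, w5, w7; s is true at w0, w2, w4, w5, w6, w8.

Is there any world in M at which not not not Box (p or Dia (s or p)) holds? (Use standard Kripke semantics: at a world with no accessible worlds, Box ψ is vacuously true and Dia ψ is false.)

Recall that Box ψ holds at a world iff ψ holds at every accessible world, and Dia ψ holds iff ψ holds at some accessible world.
Let φ = not not not Box (p or Dia (s or p)). Evaluate φ at each world:
  w0 (successors {w0, w2, w3, w6, w7, w8}): φ is false.
  w1 (successors {w2, w6}): φ is false.
  w2 (successors {w0, w1, w3, w6}): φ is false.
  w3 (successors {w0, w2, w5}): φ is false.
  w4 (successors ∅): φ is false.
  w5 (successors {w3, w6}): φ is false.
  w6 (successors {w0, w1, w2, w5, w8}): φ is false.
  w7 (successors {w0, w8}): φ is false.
  w8 (successors {w0, w6, w7}): φ is false.
For instance, at w3:
  At w3: not not Box (p or Dia (s or p)) is true, so not not not Box (p or Dia (s or p)) is false.
    At w3: not Box (p or Dia (s or p)) is false, so not not Box (p or Dia (s or p)) is true.
      At w3: Box (p or Dia (s or p)) is true, so not Box (p or Dia (s or p)) is false.

No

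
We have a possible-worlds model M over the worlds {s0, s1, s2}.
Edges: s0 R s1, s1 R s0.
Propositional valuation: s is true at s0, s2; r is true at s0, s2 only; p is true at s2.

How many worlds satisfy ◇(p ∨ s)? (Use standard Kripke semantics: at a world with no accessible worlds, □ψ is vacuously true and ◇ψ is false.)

Let φ = ◇(p ∨ s). Evaluate φ at each world:
  s0 (successors {s1}): φ is false.
  s1 (successors {s0}): φ is true.
  s2 (successors ∅): φ is false.
For instance, at s1:
  At s1: ◇(p ∨ s) requires p ∨ s at some successor in {s0}.
    p ∨ s holds at s0, so ◇(p ∨ s) is true at s1.
Satisfying worlds: {s1}

1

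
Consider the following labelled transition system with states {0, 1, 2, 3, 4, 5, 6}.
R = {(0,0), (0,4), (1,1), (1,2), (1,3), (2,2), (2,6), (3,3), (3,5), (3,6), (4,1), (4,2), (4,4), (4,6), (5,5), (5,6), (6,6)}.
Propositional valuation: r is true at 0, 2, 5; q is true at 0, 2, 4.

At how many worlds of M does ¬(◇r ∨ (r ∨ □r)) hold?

Let φ = ¬(◇r ∨ (r ∨ □r)). Evaluate φ at each world:
  0 (successors {0, 4}): φ is false.
  1 (successors {1, 2, 3}): φ is false.
  2 (successors {2, 6}): φ is false.
  3 (successors {3, 5, 6}): φ is false.
  4 (successors {1, 2, 4, 6}): φ is false.
  5 (successors {5, 6}): φ is false.
  6 (successors {6}): φ is true.
For instance, at 1:
  At 1: ◇r ∨ (r ∨ □r) is true, so ¬(◇r ∨ (r ∨ □r)) is false.
    At 1: ◇r is true, r ∨ □r is false, so ◇r ∨ (r ∨ □r) is true.
      At 1: ◇r requires r at some successor in {1, 2, 3}.
        r holds at 2, so ◇r is true at 1.
      At 1: r is false, □r is false, so r ∨ □r is false.
Satisfying worlds: {6}

1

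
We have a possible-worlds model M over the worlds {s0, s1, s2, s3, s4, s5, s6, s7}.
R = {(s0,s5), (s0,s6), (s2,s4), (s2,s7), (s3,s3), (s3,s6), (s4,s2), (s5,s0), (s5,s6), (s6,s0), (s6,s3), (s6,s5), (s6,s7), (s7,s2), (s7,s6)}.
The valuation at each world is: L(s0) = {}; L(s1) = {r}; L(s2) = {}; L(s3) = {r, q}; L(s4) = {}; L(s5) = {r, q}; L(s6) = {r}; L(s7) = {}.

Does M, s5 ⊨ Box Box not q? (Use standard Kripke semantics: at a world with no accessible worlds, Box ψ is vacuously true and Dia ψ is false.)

At s5: Box Box not q requires Box not q at every successor {s0, s6}.
  Box not q fails at s0, so Box Box not q is false at s5.
    At s0: Box not q requires not q at every successor {s5, s6}.
      not q fails at s5, so Box not q is false at s0.

No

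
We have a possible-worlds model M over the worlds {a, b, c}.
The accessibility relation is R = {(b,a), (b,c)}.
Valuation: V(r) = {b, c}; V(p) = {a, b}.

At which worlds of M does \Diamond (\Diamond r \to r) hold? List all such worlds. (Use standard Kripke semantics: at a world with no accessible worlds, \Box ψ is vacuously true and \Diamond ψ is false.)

b

Let φ = \Diamond (\Diamond r \to r). Evaluate φ at each world:
  a (successors ∅): φ is false.
  b (successors {a, c}): φ is true.
  c (successors ∅): φ is false.
For instance, at b:
  At b: \Diamond (\Diamond r \to r) requires \Diamond r \to r at some successor in {a, c}.
    \Diamond r \to r holds at a, so \Diamond (\Diamond r \to r) is true at b.
      At a: \Diamond r is false, r is false, so \Diamond r \to r is true.
Satisfying worlds: {b}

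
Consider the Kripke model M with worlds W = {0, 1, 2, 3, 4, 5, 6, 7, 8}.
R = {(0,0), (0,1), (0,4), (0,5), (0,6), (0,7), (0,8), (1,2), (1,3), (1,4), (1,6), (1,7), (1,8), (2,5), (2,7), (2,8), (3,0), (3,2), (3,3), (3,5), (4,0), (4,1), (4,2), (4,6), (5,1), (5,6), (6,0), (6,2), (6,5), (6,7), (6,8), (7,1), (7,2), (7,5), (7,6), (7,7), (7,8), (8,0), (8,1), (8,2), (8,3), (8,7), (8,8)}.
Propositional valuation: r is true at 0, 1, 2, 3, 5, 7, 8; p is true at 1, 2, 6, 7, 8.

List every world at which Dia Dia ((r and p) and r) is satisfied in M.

Let φ = Dia Dia ((r and p) and r). Evaluate φ at each world:
  0 (successors {0, 1, 4, 5, 6, 7, 8}): φ is true.
  1 (successors {2, 3, 4, 6, 7, 8}): φ is true.
  2 (successors {5, 7, 8}): φ is true.
  3 (successors {0, 2, 3, 5}): φ is true.
  4 (successors {0, 1, 2, 6}): φ is true.
  5 (successors {1, 6}): φ is true.
  6 (successors {0, 2, 5, 7, 8}): φ is true.
  7 (successors {1, 2, 5, 6, 7, 8}): φ is true.
  8 (successors {0, 1, 2, 3, 7, 8}): φ is true.
For instance, at 2:
  At 2: Dia Dia ((r and p) and r) requires Dia ((r and p) and r) at some successor in {5, 7, 8}.
    Dia ((r and p) and r) holds at 5, so Dia Dia ((r and p) and r) is true at 2.
      At 5: Dia ((r and p) and r) requires (r and p) and r at some successor in {1, 6}.
        (r and p) and r holds at 1, so Dia ((r and p) and r) is true at 5.
Satisfying worlds: {0, 1, 2, 3, 4, 5, 6, 7, 8}

0, 1, 2, 3, 4, 5, 6, 7, 8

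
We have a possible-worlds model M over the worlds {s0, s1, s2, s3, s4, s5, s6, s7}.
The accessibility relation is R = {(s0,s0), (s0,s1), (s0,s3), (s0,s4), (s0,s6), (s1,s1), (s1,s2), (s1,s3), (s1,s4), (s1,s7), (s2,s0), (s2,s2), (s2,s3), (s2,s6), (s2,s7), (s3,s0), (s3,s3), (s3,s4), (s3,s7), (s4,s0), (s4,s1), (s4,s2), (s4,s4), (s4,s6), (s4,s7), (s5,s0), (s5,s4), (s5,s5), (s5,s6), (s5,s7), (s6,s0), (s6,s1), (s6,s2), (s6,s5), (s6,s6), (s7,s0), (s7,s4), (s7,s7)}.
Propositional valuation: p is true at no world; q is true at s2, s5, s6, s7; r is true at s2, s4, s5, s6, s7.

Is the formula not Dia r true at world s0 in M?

No

At s0: Dia r is true, so not Dia r is false.
  At s0: Dia r requires r at some successor in {s0, s1, s3, s4, s6}.
    r holds at s4, so Dia r is true at s0.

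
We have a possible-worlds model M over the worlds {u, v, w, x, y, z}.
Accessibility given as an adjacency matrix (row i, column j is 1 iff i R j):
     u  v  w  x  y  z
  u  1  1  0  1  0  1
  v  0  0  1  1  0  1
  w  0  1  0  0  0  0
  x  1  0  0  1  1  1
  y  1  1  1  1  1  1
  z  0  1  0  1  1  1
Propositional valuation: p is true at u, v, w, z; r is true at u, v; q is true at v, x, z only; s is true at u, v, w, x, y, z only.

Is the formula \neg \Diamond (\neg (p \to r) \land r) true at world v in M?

Yes

At v: \Diamond (\neg (p \to r) \land r) is false, so \neg \Diamond (\neg (p \to r) \land r) is true.
  At v: \Diamond (\neg (p \to r) \land r) requires \neg (p \to r) \land r at some successor in {w, x, z}.
    At w: \neg (p \to r) \land r is false.
    At x: \neg (p \to r) \land r is false.
    At z: \neg (p \to r) \land r is false.
  So \Diamond (\neg (p \to r) \land r) is false at v.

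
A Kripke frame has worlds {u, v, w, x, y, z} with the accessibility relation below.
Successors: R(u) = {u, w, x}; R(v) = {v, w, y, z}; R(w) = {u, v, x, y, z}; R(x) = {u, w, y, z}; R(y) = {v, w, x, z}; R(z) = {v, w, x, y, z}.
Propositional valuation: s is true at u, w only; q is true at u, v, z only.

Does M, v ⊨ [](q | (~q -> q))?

Recall that []ψ holds at a world iff ψ holds at every accessible world, and <>ψ holds iff ψ holds at some accessible world.
At v: [](q | (~q -> q)) requires q | (~q -> q) at every successor {v, w, y, z}.
  q | (~q -> q) fails at w, so [](q | (~q -> q)) is false at v.

No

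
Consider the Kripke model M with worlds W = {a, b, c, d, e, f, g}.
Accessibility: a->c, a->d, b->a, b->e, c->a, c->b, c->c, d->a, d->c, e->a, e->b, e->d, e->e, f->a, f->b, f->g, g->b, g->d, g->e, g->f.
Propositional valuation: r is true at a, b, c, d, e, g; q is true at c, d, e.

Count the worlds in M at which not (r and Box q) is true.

Recall that Box ψ holds at a world iff ψ holds at every accessible world, and Dia ψ holds iff ψ holds at some accessible world.
Let φ = not (r and Box q). Evaluate φ at each world:
  a (successors {c, d}): φ is false.
  b (successors {a, e}): φ is true.
  c (successors {a, b, c}): φ is true.
  d (successors {a, c}): φ is true.
  e (successors {a, b, d, e}): φ is true.
  f (successors {a, b, g}): φ is true.
  g (successors {b, d, e, f}): φ is true.
For instance, at f:
  At f: r and Box q is false, so not (r and Box q) is true.
    At f: r is false, Box q is false, so r and Box q is false.
      At f: Box q requires q at every successor {a, b, g}.
        q fails at a, so Box q is false at f.
Satisfying worlds: {b, c, d, e, f, g}

6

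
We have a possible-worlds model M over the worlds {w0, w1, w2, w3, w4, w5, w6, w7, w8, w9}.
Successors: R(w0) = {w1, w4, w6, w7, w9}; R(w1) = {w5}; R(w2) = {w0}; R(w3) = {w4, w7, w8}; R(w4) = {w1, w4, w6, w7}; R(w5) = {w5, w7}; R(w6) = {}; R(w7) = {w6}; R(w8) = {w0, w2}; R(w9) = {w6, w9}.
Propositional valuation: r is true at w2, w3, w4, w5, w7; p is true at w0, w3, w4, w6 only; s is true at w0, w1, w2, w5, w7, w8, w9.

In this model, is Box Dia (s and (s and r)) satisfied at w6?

At w6: no accessible worlds, so Box Dia (s and (s and r)) holds vacuously.

Yes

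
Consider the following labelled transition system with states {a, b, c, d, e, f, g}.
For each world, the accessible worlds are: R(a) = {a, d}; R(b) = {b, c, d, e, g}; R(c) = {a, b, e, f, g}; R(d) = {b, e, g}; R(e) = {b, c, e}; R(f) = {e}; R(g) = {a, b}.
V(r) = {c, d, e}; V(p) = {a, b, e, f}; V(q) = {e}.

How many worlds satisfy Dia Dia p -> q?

1

Let φ = Dia Dia p -> q. Evaluate φ at each world:
  a (successors {a, d}): φ is false.
  b (successors {b, c, d, e, g}): φ is false.
  c (successors {a, b, e, f, g}): φ is false.
  d (successors {b, e, g}): φ is false.
  e (successors {b, c, e}): φ is true.
  f (successors {e}): φ is false.
  g (successors {a, b}): φ is false.
For instance, at c:
  At c: Dia Dia p is true, q is false, so Dia Dia p -> q is false.
    At c: Dia Dia p requires Dia p at some successor in {a, b, e, f, g}.
      Dia p holds at a, so Dia Dia p is true at c.
Satisfying worlds: {e}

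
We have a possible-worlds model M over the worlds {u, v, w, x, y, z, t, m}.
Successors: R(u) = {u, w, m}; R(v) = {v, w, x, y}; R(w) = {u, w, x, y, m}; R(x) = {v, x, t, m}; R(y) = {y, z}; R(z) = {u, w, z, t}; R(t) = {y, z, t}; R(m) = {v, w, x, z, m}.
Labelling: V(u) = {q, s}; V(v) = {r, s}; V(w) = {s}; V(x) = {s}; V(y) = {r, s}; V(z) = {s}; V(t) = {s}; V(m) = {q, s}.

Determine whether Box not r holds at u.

Yes

At u: Box not r requires not r at every successor {u, w, m}.
  At u: not r is true.
  At w: not r is true.
  At m: not r is true.
So Box not r is true at u.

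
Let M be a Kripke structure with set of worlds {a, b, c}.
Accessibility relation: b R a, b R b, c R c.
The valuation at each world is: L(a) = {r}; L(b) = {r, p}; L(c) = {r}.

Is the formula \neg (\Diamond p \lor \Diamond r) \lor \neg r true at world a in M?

Yes

Recall that \Diamond ψ holds at a world iff ψ holds at some accessible world.
At a: \neg (\Diamond p \lor \Diamond r) is true, \neg r is false, so \neg (\Diamond p \lor \Diamond r) \lor \neg r is true.
  At a: \Diamond p \lor \Diamond r is false, so \neg (\Diamond p \lor \Diamond r) is true.
    At a: \Diamond p is false, \Diamond r is false, so \Diamond p \lor \Diamond r is false.
      At a: no accessible worlds, so \Diamond p is false.
      At a: no accessible worlds, so \Diamond r is false.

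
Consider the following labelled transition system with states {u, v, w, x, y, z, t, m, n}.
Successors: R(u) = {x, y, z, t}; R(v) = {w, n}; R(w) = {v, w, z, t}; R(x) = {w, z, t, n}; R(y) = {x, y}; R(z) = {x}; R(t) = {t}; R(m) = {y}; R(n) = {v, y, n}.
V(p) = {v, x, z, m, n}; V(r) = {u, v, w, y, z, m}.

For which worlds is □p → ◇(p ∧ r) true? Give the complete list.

u, v, w, x, y, t, m, n

Let φ = □p → ◇(p ∧ r). Evaluate φ at each world:
  u (successors {x, y, z, t}): φ is true.
  v (successors {w, n}): φ is true.
  w (successors {v, w, z, t}): φ is true.
  x (successors {w, z, t, n}): φ is true.
  y (successors {x, y}): φ is true.
  z (successors {x}): φ is false.
  t (successors {t}): φ is true.
  m (successors {y}): φ is true.
  n (successors {v, y, n}): φ is true.
For instance, at w:
  At w: □p is false, ◇(p ∧ r) is true, so □p → ◇(p ∧ r) is true.
    At w: □p requires p at every successor {v, w, z, t}.
      p fails at w, so □p is false at w.
    At w: ◇(p ∧ r) requires p ∧ r at some successor in {v, w, z, t}.
      p ∧ r holds at v, so ◇(p ∧ r) is true at w.
Satisfying worlds: {u, v, w, x, y, t, m, n}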